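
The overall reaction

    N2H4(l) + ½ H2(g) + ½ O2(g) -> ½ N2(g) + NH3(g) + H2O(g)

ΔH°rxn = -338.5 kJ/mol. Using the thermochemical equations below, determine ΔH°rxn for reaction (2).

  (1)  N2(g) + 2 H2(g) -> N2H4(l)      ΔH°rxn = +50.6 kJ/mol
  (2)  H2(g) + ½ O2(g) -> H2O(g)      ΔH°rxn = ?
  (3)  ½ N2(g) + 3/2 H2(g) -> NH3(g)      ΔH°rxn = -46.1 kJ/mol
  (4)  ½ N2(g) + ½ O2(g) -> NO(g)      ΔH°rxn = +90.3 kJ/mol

ΔH°rxn = -241.8 kJ/mol

(1) reversed: -50.6 kJ/mol
(2) as written: contributes x
(3) as written: -46.1 kJ/mol
(4): not needed.
-338.5 = (-50.6) + (-46.1) + x
x = (-338.5 − (-96.7)) / (1) = -241.8 kJ/mol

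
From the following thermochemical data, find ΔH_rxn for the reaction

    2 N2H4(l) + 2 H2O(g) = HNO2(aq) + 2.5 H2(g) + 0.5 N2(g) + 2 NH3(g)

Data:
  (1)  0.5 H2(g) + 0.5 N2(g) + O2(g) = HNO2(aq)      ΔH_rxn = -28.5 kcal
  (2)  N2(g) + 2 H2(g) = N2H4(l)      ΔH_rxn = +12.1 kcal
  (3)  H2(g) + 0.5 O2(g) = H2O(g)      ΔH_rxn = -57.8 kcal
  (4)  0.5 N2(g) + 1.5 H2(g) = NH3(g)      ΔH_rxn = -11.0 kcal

ΔH_rxn = 40.9 kcal

(1) as written (HNO2(aq) already on the product side): -28.5 kcal
(2) reversed and × 2 (reverse to put N2H4(l) on the reactant side; scale by 2 for the 2 N2H4(l)): (-2)·(+12.1) = -24.2 kcal
(3) reversed and × 2 (H2O(g) must end up as a reactant; scale by 2 for the 2 H2O(g)): (-2)·(-57.8) = +115.6 kcal
(4) × 2 (×2 to match 2 NH3(g) in the target): (2)·(-11.0) = -22.0 kcal
ΔH_rxn = (1)·(-28.5) + (-2)·(+12.1) + (-2)·(-57.8) + (2)·(-11.0) = 40.9 kcal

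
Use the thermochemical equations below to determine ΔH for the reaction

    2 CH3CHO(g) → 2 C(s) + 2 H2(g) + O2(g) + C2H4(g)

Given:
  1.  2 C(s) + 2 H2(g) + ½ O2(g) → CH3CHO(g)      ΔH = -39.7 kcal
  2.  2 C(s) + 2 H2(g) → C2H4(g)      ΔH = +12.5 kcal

eq. 1 reversed and × 2 (CH3CHO(g) must end up as a reactant; scale by 2 for the 2 CH3CHO(g)): (-2)·(-39.7) = +79.4 kcal
eq. 2 as written (C2H4(g) already on the product side): +12.5 kcal
ΔH = (+79.4) + (+12.5) = 91.9 kcal

ΔH = 91.9 kcal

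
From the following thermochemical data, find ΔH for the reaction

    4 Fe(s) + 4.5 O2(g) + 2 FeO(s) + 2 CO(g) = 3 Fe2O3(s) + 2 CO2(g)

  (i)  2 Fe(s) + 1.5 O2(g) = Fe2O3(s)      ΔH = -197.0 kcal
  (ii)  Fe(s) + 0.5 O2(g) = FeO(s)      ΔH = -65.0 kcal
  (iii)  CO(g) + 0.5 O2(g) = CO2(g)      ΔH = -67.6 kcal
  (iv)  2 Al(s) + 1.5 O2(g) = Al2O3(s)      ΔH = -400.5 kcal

ΔH = -596.2 kcal

(i) × 3 (scale by 3 for the 3 Fe2O3(s)): (3)·(-197.0) = -591.0 kcal
(ii) reversed and × 2 (reverse to put FeO(s) on the reactant side; scale by 2 for the 2 FeO(s)): (-2)·(-65.0) = +130.0 kcal
(iii) × 2 (scale by 2 for the 2 CO(g)): (2)·(-67.6) = -135.2 kcal
(iv): not needed (Al2O3(s) appears nowhere else).
ΔH = (-591.0) + (+130.0) + (-135.2) = -596.2 kcal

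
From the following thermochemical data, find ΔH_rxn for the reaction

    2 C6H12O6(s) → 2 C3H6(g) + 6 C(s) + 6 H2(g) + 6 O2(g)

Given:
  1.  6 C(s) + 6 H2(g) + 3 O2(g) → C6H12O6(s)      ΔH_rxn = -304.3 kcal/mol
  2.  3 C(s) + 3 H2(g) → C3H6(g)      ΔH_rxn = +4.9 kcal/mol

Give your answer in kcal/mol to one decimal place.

eq. 1 reversed and × 2 (reverse to put C6H12O6(s) on the reactant side; scale by 2 for the 2 C6H12O6(s)): (-2)·(-304.3) = +608.6 kcal/mol
eq. 2 × 2 (×2 to match 2 C3H6(g) in the target): (2)·(+4.9) = +9.8 kcal/mol
Since enthalpy is a state function, ΔH_rxn = (+608.6) + (+9.8) = 618.4 kcal/mol

ΔH_rxn = 618.4 kcal/mol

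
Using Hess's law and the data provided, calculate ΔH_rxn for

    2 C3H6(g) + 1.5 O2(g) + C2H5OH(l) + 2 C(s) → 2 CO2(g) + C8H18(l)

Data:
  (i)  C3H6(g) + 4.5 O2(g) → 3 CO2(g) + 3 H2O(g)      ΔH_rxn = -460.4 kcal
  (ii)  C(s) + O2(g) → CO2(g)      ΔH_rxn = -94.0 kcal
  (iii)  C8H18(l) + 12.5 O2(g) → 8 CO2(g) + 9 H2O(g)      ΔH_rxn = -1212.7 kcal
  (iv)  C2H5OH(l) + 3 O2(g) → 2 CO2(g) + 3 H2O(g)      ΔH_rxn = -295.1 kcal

(i) × 2 (scale by 2 for the 2 C3H6(g)): (2)·(-460.4) = -920.8 kcal
(ii) × 2 (scale by 2 for the 2 C(s)): (2)·(-94.0) = -188.0 kcal
(iii) reversed (C8H18(l) must end up as a product): +1212.7 kcal
(iv) as written (C2H5OH(l) already on the reactant side): -295.1 kcal
ΔH_rxn = (2)·(-460.4) + (2)·(-94.0) + (-1)·(-1212.7) + (1)·(-295.1) = -191.2 kcal

ΔH_rxn = -191.2 kcal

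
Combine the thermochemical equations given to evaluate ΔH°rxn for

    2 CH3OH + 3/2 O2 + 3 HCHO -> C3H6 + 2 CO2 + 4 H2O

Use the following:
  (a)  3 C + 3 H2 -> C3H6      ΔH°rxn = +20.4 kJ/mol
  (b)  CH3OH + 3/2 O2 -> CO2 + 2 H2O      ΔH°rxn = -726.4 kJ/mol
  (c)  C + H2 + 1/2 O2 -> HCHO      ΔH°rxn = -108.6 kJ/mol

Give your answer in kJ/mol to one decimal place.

ΔH°rxn = -1106.6 kJ/mol

(a) as written (C3H6 already on the product side): +20.4 kJ/mol
(b) × 2 (scale by 2 for the 2 CH3OH): (2)·(-726.4) = -1452.8 kJ/mol
(c) reversed and × 3 (HCHO must end up as a reactant; ×3 to match 3 HCHO in the target): (-3)·(-108.6) = +325.8 kJ/mol
ΔH°rxn = (+20.4) + (-1452.8) + (+325.8) = -1106.6 kJ/mol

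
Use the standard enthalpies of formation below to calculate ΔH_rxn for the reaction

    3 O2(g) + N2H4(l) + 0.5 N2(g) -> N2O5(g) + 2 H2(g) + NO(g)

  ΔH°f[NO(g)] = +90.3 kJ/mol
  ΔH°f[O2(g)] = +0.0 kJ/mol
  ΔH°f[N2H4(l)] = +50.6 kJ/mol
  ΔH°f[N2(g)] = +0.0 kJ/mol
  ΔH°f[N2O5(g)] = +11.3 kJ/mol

ΔH_rxn = 51.0 kJ/mol

Products: 1·(+11.3) + 2·(+0.0) + 1·(+90.3) = +101.6
Reactants: 3·(+0.0) + 1·(+50.6) + 1/2·(+0.0) = +50.6
ΔH_rxn = (+101.6) − (+50.6) = 51.0 kJ/mol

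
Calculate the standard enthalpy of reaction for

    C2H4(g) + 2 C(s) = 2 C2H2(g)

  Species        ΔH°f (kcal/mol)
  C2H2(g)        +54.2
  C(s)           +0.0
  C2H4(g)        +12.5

ΔH°rxn = 95.9 kcal/mol

ΔH°rxn = Σ nΔHf°(products) − Σ nΔHf°(reactants).
Products: 2·(+54.2) = +108.4
Reactants: 1·(+12.5) + 2·(+0.0) = +12.5
ΔH°rxn = (+108.4) − (+12.5) = 95.9 kcal/mol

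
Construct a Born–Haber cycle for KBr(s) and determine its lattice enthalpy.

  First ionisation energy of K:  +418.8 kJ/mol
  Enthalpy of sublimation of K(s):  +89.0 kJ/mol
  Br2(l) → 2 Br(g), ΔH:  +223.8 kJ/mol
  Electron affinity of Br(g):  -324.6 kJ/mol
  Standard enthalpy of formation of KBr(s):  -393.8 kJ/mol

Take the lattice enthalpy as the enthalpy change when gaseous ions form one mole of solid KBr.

ΔHf° = 1·ΔHsub + 1·(ΣIE) + 1/2·D(Br2) + 1·EA + U
-393.8 = 1·(+89.0) + 1·(+418.8) + 1/2·(+223.8) + 1·(-324.6) + U
U = -393.8 − (+295.1) = -688.9 kJ/mol

U = -688.9 kJ/mol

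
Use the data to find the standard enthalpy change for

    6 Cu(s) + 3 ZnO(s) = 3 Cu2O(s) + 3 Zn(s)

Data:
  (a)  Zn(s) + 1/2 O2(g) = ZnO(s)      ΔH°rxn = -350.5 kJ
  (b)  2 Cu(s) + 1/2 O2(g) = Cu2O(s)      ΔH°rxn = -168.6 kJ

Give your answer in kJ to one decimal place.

(a) reversed and × 3 (reverse to put ZnO(s) on the reactant side; ×3 to match 3 ZnO(s) in the target): (-3)·(-350.5) = +1051.5 kJ
(b) × 3 (scale by 3 for the 3 Cu2O(s)): (3)·(-168.6) = -505.8 kJ
Since enthalpy is a state function, ΔH°rxn = (-3)·(-350.5) + (3)·(-168.6) = 545.7 kJ

ΔH°rxn = 545.7 kJ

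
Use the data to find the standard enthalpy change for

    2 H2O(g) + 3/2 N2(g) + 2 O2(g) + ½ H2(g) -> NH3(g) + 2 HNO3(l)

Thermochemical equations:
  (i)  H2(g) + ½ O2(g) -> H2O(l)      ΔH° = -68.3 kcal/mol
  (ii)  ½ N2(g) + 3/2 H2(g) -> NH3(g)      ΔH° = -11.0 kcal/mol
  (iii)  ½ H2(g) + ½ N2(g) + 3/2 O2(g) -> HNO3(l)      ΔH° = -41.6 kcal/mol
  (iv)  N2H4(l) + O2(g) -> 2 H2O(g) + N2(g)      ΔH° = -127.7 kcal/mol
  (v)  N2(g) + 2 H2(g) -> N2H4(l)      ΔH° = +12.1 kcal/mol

(i): not needed.
(ii) as written: -11.0 kcal/mol
(iii) × 2: (2)·(-41.6) = -83.2 kcal/mol
(iv) reversed: +127.7 kcal/mol
(v) reversed: -12.1 kcal/mol
ΔH° = (-11.0) + (-83.2) + (+127.7) + (-12.1) = 21.4 kcal/mol

ΔH° = 21.4 kcal/mol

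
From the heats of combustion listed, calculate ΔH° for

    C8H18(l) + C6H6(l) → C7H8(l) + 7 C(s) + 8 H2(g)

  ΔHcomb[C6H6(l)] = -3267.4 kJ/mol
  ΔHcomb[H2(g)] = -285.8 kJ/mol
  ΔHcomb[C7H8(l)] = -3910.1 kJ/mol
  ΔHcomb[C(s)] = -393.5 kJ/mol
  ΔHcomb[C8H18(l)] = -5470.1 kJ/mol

ΔH° = 213.5 kJ/mol

Using ΔH = Σ nΔHc°(reactants) − Σ nΔHc°(products):
= [1·(-5470.1) + 1·(-3267.4)] − [1·(-3910.1) + 7·(-393.5) + 8·(-285.8)]
= 213.5 kJ/mol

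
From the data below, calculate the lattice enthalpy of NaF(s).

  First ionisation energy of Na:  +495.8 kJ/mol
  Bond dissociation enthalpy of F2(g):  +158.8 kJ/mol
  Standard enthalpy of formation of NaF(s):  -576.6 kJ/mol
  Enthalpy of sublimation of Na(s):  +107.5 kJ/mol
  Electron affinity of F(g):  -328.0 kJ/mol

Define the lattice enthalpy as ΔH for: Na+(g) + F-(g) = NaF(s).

U = -931.3 kJ/mol

ΔHf° = 1·ΔHsub + 1·(ΣIE) + 1/2·D(F2) + 1·EA + U
-576.6 = 1·(+107.5) + 1·(+495.8) + 1/2·(+158.8) + 1·(-328.0) + U
U = -576.6 − (+354.7) = -931.3 kJ/mol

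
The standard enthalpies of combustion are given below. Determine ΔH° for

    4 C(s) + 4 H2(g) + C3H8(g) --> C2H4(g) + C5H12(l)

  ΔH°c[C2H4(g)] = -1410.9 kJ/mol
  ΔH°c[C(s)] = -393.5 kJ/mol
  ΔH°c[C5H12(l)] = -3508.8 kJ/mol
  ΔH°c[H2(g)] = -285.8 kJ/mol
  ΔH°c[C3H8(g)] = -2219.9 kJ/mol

ΔH° = -17.4 kJ/mol

Using ΔH = Σ nΔHc°(reactants) − Σ nΔHc°(products):
= [4·(-393.5) + 4·(-285.8) + 1·(-2219.9)] − [1·(-1410.9) + 1·(-3508.8)]
= -17.4 kJ/mol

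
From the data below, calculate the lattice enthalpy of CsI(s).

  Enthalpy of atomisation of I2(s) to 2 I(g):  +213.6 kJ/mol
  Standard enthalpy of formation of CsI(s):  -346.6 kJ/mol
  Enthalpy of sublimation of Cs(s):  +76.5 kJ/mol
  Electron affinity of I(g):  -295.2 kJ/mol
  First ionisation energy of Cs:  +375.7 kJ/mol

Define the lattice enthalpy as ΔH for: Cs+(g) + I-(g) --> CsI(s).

U = -610.4 kJ/mol

ΔHf° = 1·ΔHsub + 1·(ΣIE) + 1/2·D(I2) + 1·EA + U
-346.6 = 1·(+76.5) + 1·(+375.7) + 1/2·(+213.6) + 1·(-295.2) + U
U = -346.6 − (+263.8) = -610.4 kJ/mol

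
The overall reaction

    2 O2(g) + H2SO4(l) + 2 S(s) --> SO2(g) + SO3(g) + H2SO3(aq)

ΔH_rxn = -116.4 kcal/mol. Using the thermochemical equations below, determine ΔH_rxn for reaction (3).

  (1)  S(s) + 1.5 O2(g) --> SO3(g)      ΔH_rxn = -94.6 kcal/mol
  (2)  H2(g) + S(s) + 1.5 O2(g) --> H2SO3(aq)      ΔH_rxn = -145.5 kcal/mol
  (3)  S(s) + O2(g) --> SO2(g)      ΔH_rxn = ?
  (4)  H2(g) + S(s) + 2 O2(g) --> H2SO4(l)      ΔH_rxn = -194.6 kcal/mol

(1) as written (SO3(g) already on the product side): -94.6 kcal/mol
(2) as written (H2SO3(aq) already on the product side): -145.5 kcal/mol
(3) as written (SO2(g) already on the product side): contributes x
(4) reversed (reverse to put H2SO4(l) on the reactant side): +194.6 kcal/mol
-116.4 = (-94.6) + (-145.5) + (+194.6) + x
x = (-116.4 − (-45.5)) / (1) = -70.9 kcal/mol

ΔH_rxn = -70.9 kcal/mol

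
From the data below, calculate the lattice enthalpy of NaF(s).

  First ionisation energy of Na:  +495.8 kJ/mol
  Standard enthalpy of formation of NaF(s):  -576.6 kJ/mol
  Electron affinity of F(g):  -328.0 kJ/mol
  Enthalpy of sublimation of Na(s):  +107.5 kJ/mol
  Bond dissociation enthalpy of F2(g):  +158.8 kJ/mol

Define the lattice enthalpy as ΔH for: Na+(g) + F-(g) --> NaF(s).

U = -931.3 kJ/mol

ΔHf° = 1·ΔHsub + 1·(ΣIE) + 1/2·D(F2) + 1·EA + U
-576.6 = 1·(+107.5) + 1·(+495.8) + 1/2·(+158.8) + 1·(-328.0) + U
U = -576.6 − (+354.7) = -931.3 kJ/mol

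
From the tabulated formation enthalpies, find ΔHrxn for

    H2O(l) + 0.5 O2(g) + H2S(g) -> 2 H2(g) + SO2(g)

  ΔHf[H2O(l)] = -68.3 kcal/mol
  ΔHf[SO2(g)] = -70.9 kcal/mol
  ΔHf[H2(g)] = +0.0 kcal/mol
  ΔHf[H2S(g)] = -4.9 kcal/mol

Products: 2·(+0.0) + 1·(-70.9) = -70.9
Reactants: 1·(-68.3) + 1/2·(+0.0) + 1·(-4.9) = -73.2
ΔHrxn = (-70.9) − (-73.2) = 2.3 kcal/mol

ΔHrxn = 2.3 kcal/mol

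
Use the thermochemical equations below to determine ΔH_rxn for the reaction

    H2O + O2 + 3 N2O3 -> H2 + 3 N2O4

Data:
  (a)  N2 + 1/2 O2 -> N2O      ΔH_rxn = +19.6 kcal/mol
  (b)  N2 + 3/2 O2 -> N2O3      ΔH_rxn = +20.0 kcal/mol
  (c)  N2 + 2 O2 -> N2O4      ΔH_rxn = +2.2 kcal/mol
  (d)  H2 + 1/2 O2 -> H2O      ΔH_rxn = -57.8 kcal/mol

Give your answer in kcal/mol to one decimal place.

(a): not needed.
(b) reversed and × 3: (-3)·(+20.0) = -60.0 kcal/mol
(c) × 3: (3)·(+2.2) = +6.6 kcal/mol
(d) reversed: +57.8 kcal/mol
ΔH_rxn = (-60.0) + (+6.6) + (+57.8) = 4.4 kcal/mol

ΔH_rxn = 4.4 kcal/mol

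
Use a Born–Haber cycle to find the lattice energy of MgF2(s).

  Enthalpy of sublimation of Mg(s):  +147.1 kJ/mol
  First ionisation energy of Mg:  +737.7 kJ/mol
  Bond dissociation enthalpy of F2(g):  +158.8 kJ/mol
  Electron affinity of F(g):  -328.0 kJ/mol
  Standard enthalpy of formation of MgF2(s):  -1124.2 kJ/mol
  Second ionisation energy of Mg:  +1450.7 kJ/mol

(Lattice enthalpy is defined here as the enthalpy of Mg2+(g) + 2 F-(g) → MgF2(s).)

U = -2962.5 kJ/mol

ΔHf° = 1·ΔHsub + 1·(ΣIE) + 1·D(F2) + 2·EA + U
-1124.2 = 1·(+147.1) + 1·(+2188.4) + 1·(+158.8) + 2·(-328.0) + U
U = -1124.2 − (+1838.3) = -2962.5 kJ/mol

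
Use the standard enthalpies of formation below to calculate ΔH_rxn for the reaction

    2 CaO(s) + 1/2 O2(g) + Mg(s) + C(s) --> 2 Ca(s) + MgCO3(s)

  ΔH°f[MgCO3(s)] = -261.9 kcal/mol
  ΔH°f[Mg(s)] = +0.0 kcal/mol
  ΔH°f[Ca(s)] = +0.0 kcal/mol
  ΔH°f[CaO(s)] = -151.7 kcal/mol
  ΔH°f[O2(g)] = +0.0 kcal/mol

Products: 2·(+0.0) + 1·(-261.9) = -261.9
Reactants: 2·(-151.7) + 1/2·(+0.0) + 1·(+0.0) + 1·(+0.0) = -303.4
ΔH_rxn = (-261.9) − (-303.4) = 41.5 kcal/mol

ΔH_rxn = 41.5 kcal/mol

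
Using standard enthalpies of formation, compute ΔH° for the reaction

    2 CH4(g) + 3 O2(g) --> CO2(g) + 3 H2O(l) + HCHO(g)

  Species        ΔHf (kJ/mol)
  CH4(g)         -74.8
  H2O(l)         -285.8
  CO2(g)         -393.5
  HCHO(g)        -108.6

ΔH° = -1209.9 kJ/mol

ΔH°rxn = Σ nΔHf°(products) − Σ nΔHf°(reactants).
Products: 1·(-393.5) + 3·(-285.8) + 1·(-108.6) = -1359.5
Reactants: 2·(-74.8) + 3·(+0.0) = -149.6
ΔH° = (-1359.5) − (-149.6) = -1209.9 kJ/mol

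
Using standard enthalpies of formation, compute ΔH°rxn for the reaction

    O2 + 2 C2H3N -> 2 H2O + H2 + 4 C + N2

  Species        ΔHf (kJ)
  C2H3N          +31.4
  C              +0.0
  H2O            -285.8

Products: 2·(-285.8) + 1·(+0.0) + 4·(+0.0) + 1·(+0.0) = -571.6
Reactants: 1·(+0.0) + 2·(+31.4) = +62.8
ΔH°rxn = (-571.6) − (+62.8) = -634.4 kJ

ΔH°rxn = -634.4 kJ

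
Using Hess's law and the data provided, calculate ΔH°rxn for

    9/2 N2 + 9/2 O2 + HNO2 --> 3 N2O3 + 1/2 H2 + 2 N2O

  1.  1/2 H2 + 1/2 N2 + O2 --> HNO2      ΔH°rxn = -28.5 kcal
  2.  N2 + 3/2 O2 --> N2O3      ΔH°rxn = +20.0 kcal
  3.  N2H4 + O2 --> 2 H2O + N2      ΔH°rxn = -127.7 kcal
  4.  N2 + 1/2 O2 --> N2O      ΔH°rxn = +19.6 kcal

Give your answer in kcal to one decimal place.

ΔH°rxn = 127.7 kcal

eq. 1 reversed: +28.5 kcal
eq. 2 × 3: (3)·(+20.0) = +60.0 kcal
eq. 3: not needed.
eq. 4 × 2: (2)·(+19.6) = +39.2 kcal
By Hess's law, ΔH°rxn = (-1)·(-28.5) + (3)·(+20.0) + (2)·(+19.6) = 127.7 kcal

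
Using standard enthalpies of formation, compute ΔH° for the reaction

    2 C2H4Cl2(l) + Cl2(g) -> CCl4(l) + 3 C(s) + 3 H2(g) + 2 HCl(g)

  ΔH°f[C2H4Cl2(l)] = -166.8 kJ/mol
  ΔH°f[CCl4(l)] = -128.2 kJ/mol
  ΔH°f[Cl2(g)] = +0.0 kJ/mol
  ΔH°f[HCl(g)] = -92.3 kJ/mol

Products: 1·(-128.2) + 3·(+0.0) + 3·(+0.0) + 2·(-92.3) = -312.8
Reactants: 2·(-166.8) + 1·(+0.0) = -333.6
ΔH° = (-312.8) − (-333.6) = 20.8 kJ/mol

ΔH° = 20.8 kJ/mol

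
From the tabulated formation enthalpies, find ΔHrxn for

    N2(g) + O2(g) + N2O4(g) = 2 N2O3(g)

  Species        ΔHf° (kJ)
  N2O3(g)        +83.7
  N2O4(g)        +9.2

Products: 2·(+83.7) = +167.4
Reactants: 1·(+0.0) + 1·(+0.0) + 1·(+9.2) = +9.2
ΔHrxn = (+167.4) − (+9.2) = 158.2 kJ

ΔHrxn = 158.2 kJ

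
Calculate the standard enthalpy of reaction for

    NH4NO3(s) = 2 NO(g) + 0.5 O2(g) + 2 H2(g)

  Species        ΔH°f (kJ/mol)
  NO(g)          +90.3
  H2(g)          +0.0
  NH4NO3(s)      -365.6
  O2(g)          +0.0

Products: 2·(+90.3) + 1/2·(+0.0) + 2·(+0.0) = +180.6
Reactants: 1·(-365.6) = -365.6
ΔH_rxn = (+180.6) − (-365.6) = 546.2 kJ/mol

ΔH_rxn = 546.2 kJ/mol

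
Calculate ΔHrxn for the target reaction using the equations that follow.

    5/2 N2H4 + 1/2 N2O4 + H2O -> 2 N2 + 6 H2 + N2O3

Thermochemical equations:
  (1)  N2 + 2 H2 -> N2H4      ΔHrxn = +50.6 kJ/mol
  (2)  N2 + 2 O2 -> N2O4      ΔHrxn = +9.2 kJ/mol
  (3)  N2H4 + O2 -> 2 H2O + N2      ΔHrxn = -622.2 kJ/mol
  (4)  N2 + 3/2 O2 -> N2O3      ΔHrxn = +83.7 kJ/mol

ΔHrxn = 238.4 kJ/mol

(1) reversed and × 3: (-3)·(+50.6) = -151.8 kJ/mol
(2) reversed and × 1/2: (-1/2)·(+9.2) = -4.6 kJ/mol
(3) reversed and × 1/2: (-1/2)·(-622.2) = +311.1 kJ/mol
(4) as written: +83.7 kJ/mol
ΔHrxn = (-151.8) + (-4.6) + (+311.1) + (+83.7) = 238.4 kJ/mol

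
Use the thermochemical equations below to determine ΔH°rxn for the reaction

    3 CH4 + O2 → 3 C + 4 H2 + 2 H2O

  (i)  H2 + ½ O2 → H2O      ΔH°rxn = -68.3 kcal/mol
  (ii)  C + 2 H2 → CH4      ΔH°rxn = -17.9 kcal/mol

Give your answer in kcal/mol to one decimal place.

(i) × 2: (2)·(-68.3) = -136.6 kcal/mol
(ii) reversed and × 3: (-3)·(-17.9) = +53.7 kcal/mol
By Hess's law, ΔH°rxn = (2)·(-68.3) + (-3)·(-17.9) = -82.9 kcal/mol

ΔH°rxn = -82.9 kcal/mol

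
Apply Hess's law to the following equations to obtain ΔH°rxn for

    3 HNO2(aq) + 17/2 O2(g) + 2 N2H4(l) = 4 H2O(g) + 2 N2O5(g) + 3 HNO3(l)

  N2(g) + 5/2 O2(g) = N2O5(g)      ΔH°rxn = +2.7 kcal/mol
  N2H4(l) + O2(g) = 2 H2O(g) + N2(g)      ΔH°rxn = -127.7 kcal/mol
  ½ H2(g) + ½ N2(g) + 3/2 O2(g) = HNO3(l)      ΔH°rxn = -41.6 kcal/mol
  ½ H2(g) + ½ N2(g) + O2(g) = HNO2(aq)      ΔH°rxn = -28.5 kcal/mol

ΔH°rxn = -289.3 kcal/mol

equation 1 × 2: (2)·(+2.7) = +5.4 kcal/mol
equation 2 × 2: (2)·(-127.7) = -255.4 kcal/mol
equation 3 × 3: (3)·(-41.6) = -124.8 kcal/mol
equation 4 reversed and × 3: (-3)·(-28.5) = +85.5 kcal/mol
ΔH°rxn = (2)·(+2.7) + (2)·(-127.7) + (3)·(-41.6) + (-3)·(-28.5) = -289.3 kcal/mol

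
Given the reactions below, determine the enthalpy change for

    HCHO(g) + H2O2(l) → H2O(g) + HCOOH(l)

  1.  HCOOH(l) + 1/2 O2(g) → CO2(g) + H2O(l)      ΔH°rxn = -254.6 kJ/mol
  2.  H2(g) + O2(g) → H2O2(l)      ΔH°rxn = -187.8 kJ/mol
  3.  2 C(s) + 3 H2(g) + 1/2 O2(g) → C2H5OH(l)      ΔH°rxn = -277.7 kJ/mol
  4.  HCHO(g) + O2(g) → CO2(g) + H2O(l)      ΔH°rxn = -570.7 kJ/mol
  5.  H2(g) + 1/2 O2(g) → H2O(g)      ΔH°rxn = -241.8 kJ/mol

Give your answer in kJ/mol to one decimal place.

eq. 1 reversed (reverse to put HCOOH(l) on the product side): +254.6 kJ/mol
eq. 2 reversed (H2O2(l) must end up as a reactant): +187.8 kJ/mol
eq. 3: not needed (C2H5OH(l) appears nowhere else).
eq. 4 as written (HCHO(g) already on the reactant side): -570.7 kJ/mol
eq. 5 as written (H2O(g) already on the product side): -241.8 kJ/mol
ΔH°rxn = (-1)·(-254.6) + (-1)·(-187.8) + (1)·(-570.7) + (1)·(-241.8) = -370.1 kJ/mol

ΔH°rxn = -370.1 kJ/mol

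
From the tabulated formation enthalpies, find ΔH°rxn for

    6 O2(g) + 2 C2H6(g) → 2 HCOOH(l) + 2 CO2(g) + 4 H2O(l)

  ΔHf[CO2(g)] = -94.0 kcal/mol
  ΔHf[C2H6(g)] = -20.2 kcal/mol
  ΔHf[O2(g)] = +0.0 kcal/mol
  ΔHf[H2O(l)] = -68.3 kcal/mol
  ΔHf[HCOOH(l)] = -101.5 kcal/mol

ΔH°rxn = -623.8 kcal/mol

Products: 2·(-101.5) + 2·(-94.0) + 4·(-68.3) = -664.2
Reactants: 6·(+0.0) + 2·(-20.2) = -40.4
ΔH°rxn = (-664.2) − (-40.4) = -623.8 kcal/mol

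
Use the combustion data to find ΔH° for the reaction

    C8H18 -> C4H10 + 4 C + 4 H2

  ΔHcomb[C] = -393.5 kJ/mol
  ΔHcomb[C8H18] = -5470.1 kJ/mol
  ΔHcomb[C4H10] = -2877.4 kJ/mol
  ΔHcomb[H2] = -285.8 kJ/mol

ΔH° = 124.5 kJ/mol

Using ΔH = Σ nΔHc°(reactants) − Σ nΔHc°(products):
= [1·(-5470.1)] − [1·(-2877.4) + 4·(-393.5) + 4·(-285.8)]
= 124.5 kJ/mol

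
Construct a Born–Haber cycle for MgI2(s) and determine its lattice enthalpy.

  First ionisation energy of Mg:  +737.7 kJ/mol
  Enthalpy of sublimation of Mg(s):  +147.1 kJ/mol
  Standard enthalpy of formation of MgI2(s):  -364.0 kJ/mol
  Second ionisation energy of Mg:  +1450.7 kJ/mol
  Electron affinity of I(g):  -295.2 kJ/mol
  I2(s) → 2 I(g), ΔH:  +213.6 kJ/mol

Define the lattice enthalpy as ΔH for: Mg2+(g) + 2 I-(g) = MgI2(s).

ΔHf° = 1·ΔHsub + 1·(ΣIE) + 1·D(I2) + 2·EA + U
-364.0 = 1·(+147.1) + 1·(+2188.4) + 1·(+213.6) + 2·(-295.2) + U
U = -364.0 − (+1958.7) = -2322.7 kJ/mol

U = -2322.7 kJ/mol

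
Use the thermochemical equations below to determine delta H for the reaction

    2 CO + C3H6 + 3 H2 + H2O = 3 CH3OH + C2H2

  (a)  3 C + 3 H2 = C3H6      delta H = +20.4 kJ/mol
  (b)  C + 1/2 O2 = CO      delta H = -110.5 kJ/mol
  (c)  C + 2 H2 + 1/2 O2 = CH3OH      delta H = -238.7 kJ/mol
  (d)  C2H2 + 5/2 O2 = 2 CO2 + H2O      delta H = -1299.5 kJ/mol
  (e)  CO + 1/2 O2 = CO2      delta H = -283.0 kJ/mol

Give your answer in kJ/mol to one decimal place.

delta H = -3.0 kJ/mol

(a) reversed (C3H6 must end up as a reactant): -20.4 kJ/mol
(b): not needed.
(c) × 3 (×3 to match 3 CH3OH in the target): (3)·(-238.7) = -716.1 kJ/mol
(d) reversed (C2H2 must end up as a product): +1299.5 kJ/mol
(e) × 2: (2)·(-283.0) = -566.0 kJ/mol
Combining the equations, delta H = (-1)·(+20.4) + (3)·(-238.7) + (-1)·(-1299.5) + (2)·(-283.0) = -3.0 kJ/mol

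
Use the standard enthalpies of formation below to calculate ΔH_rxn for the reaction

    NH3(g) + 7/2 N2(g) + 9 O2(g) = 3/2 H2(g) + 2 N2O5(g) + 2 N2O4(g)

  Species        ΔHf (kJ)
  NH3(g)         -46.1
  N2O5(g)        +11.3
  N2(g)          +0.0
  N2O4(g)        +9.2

ΔH_rxn = 87.1 kJ

Products: 3/2·(+0.0) + 2·(+11.3) + 2·(+9.2) = +41.0
Reactants: 1·(-46.1) + 7/2·(+0.0) + 9·(+0.0) = -46.1
ΔH_rxn = (+41.0) − (-46.1) = 87.1 kJ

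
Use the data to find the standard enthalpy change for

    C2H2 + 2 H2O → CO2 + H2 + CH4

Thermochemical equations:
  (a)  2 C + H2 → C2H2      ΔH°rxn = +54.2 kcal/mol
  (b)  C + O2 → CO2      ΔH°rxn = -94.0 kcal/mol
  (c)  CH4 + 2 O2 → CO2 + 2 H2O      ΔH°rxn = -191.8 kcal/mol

(a) reversed: -54.2 kcal/mol
(b) × 2: (2)·(-94.0) = -188.0 kcal/mol
(c) reversed: +191.8 kcal/mol
Combining the equations, ΔH°rxn = (-1)·(+54.2) + (2)·(-94.0) + (-1)·(-191.8) = -50.4 kcal/mol

ΔH°rxn = -50.4 kcal/mol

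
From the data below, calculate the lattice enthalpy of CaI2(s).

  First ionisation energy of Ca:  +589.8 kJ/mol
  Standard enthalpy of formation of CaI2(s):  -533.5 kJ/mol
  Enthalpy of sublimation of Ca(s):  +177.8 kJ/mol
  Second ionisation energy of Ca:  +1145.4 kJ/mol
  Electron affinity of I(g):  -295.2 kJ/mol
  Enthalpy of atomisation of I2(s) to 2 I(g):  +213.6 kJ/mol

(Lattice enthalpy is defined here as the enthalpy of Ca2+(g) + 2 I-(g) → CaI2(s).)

ΔHf° = 1·ΔHsub + 1·(ΣIE) + 1·D(I2) + 2·EA + U
-533.5 = 1·(+177.8) + 1·(+1735.2) + 1·(+213.6) + 2·(-295.2) + U
U = -533.5 − (+1536.2) = -2069.7 kJ/mol

U = -2069.7 kJ/mol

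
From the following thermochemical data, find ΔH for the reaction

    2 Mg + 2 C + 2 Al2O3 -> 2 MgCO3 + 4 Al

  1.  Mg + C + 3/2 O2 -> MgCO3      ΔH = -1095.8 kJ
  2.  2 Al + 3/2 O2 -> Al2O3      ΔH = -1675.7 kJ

eq. 1 × 2: (2)·(-1095.8) = -2191.6 kJ
eq. 2 reversed and × 2: (-2)·(-1675.7) = +3351.4 kJ
ΔH = (2)·(-1095.8) + (-2)·(-1675.7) = 1159.8 kJ

ΔH = 1159.8 kJ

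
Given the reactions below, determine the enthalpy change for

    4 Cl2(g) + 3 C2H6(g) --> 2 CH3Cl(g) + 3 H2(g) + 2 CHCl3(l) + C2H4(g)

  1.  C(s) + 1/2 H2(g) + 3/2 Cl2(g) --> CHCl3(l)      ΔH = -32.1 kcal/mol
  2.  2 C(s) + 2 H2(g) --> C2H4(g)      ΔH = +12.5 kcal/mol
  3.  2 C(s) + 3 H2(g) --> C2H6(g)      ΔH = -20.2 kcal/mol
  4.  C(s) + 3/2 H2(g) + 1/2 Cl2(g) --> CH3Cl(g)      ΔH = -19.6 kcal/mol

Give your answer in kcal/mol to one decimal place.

ΔH = -30.3 kcal/mol

eq. 1 × 2: (2)·(-32.1) = -64.2 kcal/mol
eq. 2 as written: +12.5 kcal/mol
eq. 3 reversed and × 3: (-3)·(-20.2) = +60.6 kcal/mol
eq. 4 × 2: (2)·(-19.6) = -39.2 kcal/mol
Combining the equations, ΔH = (2)·(-32.1) + (1)·(+12.5) + (-3)·(-20.2) + (2)·(-19.6) = -30.3 kcal/mol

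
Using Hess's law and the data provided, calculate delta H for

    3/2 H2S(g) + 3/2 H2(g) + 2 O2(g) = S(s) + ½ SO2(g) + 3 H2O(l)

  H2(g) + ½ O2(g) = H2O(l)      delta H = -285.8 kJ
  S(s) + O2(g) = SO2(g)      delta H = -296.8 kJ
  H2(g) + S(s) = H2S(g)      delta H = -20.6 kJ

delta H = -974.9 kJ

equation 1 × 3 (×3 to match 3 H2O(l) in the target): (3)·(-285.8) = -857.4 kJ
equation 2 × 1/2 (scale by 1/2 for the 1/2 SO2(g)): (1/2)·(-296.8) = -148.4 kJ
equation 3 reversed and × 3/2 (H2S(g) must end up as a reactant; ×3/2 to match 3/2 H2S(g) in the target): (-3/2)·(-20.6) = +30.9 kJ
delta H = (-857.4) + (-148.4) + (+30.9) = -974.9 kJ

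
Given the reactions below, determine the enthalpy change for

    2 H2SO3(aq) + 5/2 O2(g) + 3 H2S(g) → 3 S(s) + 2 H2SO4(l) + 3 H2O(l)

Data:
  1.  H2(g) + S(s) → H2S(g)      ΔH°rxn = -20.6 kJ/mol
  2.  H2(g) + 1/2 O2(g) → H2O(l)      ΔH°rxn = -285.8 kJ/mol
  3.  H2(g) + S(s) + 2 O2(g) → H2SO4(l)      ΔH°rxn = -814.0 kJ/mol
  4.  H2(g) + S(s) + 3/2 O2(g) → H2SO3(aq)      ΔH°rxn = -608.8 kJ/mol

ΔH°rxn = -1206.0 kJ/mol

eq. 1 reversed and × 3 (H2S(g) must end up as a reactant; ×3 to match 3 H2S(g) in the target): (-3)·(-20.6) = +61.8 kJ/mol
eq. 2 × 3 (×3 to match 3 H2O(l) in the target): (3)·(-285.8) = -857.4 kJ/mol
eq. 3 × 2 (scale by 2 for the 2 H2SO4(l)): (2)·(-814.0) = -1628.0 kJ/mol
eq. 4 reversed and × 2 (H2SO3(aq) must end up as a reactant; scale by 2 for the 2 H2SO3(aq)): (-2)·(-608.8) = +1217.6 kJ/mol
ΔH°rxn = (-3)·(-20.6) + (3)·(-285.8) + (2)·(-814.0) + (-2)·(-608.8) = -1206.0 kJ/mol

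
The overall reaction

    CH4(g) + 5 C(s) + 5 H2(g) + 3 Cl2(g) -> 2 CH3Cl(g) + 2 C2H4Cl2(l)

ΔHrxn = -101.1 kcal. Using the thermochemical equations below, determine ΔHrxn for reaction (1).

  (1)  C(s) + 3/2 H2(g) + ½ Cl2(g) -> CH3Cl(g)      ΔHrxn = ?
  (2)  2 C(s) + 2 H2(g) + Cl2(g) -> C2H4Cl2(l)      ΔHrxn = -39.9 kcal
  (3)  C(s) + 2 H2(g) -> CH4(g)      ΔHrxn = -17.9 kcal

(1) × 2: contributes 2·x
(2) × 2: (2)·(-39.9) = -79.8 kcal
(3) reversed: +17.9 kcal
-101.1 = (-79.8) + (+17.9) + 2·x
x = (-101.1 − (-61.9)) / (2) = -19.6 kcal

ΔHrxn = -19.6 kcal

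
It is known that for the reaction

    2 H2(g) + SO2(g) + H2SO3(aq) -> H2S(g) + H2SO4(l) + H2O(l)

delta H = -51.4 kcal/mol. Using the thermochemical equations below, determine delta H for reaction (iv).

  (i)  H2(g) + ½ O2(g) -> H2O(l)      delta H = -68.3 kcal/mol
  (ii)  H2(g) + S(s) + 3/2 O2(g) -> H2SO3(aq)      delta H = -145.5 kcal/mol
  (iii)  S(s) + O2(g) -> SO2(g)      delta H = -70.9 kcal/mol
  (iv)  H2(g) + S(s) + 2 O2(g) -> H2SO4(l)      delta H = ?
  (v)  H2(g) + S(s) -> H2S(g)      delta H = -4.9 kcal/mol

delta H = -194.6 kcal/mol

(i) as written (H2O(l) already on the product side): -68.3 kcal/mol
(ii) reversed (H2SO3(aq) must end up as a reactant): +145.5 kcal/mol
(iii) reversed (SO2(g) must end up as a reactant): +70.9 kcal/mol
(iv) as written (H2SO4(l) already on the product side): contributes x
(v) as written (H2S(g) already on the product side): -4.9 kcal/mol
-51.4 = (-68.3) + (+145.5) + (+70.9) + (-4.9) + x
x = (-51.4 − (+143.2)) / (1) = -194.6 kcal/mol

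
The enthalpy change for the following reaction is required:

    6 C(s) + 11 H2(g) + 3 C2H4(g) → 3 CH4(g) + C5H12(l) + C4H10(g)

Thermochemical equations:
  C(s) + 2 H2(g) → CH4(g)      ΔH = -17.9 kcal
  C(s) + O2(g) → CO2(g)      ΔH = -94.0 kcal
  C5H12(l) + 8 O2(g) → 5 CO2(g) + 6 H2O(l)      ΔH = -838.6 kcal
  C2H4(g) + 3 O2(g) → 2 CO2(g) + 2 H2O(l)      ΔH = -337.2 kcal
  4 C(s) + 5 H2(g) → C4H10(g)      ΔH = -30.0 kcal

equation 1 × 3 (×3 to match 3 CH4(g) in the target): (3)·(-17.9) = -53.7 kcal
equation 2 reversed: +94.0 kcal
equation 3 reversed (C5H12(l) must end up as a product): +838.6 kcal
equation 4 × 3 (×3 to match 3 C2H4(g) in the target): (3)·(-337.2) = -1011.6 kcal
equation 5 as written (C4H10(g) already on the product side): -30.0 kcal
Combining the equations, ΔH = (-53.7) + (+94.0) + (+838.6) + (-1011.6) + (-30.0) = -162.7 kcal

ΔH = -162.7 kcal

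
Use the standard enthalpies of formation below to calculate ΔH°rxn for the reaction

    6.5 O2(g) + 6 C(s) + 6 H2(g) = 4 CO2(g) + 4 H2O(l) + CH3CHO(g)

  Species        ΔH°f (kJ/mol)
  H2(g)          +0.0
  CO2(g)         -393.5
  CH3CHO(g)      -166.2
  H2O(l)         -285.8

ΔH°rxn = -2883.4 kJ/mol

Products: 4·(-393.5) + 4·(-285.8) + 1·(-166.2) = -2883.4
Reactants: 13/2·(+0.0) + 6·(+0.0) + 6·(+0.0) = +0.0
ΔH°rxn = (-2883.4) − (+0.0) = -2883.4 kJ/mol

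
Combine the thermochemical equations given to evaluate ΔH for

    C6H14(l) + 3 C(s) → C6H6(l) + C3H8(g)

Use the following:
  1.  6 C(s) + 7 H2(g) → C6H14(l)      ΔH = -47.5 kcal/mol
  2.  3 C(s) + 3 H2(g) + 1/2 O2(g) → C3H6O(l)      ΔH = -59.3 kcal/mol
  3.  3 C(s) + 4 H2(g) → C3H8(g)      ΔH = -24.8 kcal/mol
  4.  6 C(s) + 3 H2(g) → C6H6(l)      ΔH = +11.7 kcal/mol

eq. 1 reversed: +47.5 kcal/mol
eq. 2: not needed.
eq. 3 as written: -24.8 kcal/mol
eq. 4 as written: +11.7 kcal/mol
ΔH = (-1)·(-47.5) + (1)·(-24.8) + (1)·(+11.7) = 34.4 kcal/mol

ΔH = 34.4 kcal/mol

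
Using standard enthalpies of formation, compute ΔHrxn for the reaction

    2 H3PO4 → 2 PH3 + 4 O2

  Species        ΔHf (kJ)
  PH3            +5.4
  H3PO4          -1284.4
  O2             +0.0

Products: 2·(+5.4) + 4·(+0.0) = +10.8
Reactants: 2·(-1284.4) = -2568.8
ΔHrxn = (+10.8) − (-2568.8) = 2579.6 kJ

ΔHrxn = 2579.6 kJ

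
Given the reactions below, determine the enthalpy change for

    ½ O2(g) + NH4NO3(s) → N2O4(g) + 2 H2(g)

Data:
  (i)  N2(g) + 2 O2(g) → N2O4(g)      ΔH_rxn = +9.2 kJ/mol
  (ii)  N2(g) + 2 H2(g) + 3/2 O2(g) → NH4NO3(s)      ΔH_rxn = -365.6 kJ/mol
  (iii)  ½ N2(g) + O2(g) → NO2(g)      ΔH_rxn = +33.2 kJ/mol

ΔH_rxn = 374.8 kJ/mol

(i) as written (N2O4(g) already on the product side): +9.2 kJ/mol
(ii) reversed (reverse to put NH4NO3(s) on the reactant side): +365.6 kJ/mol
(iii): not needed (NO2(g) appears nowhere else).
ΔH_rxn = (+9.2) + (+365.6) = 374.8 kJ/mol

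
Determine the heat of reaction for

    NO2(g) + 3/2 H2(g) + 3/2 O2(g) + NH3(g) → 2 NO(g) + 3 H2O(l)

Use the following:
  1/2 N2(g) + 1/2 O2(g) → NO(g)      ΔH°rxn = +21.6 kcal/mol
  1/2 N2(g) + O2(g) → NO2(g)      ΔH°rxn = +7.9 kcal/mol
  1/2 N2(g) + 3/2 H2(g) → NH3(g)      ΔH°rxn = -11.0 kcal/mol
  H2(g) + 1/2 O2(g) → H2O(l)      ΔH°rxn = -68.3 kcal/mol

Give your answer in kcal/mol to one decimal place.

ΔH°rxn = -158.6 kcal/mol

equation 1 × 2 (×2 to match 2 NO(g) in the target): (2)·(+21.6) = +43.2 kcal/mol
equation 2 reversed (reverse to put NO2(g) on the reactant side): -7.9 kcal/mol
equation 3 reversed (NH3(g) must end up as a reactant): +11.0 kcal/mol
equation 4 × 3 (×3 to match 3 H2O(l) in the target): (3)·(-68.3) = -204.9 kcal/mol
ΔH°rxn = (+43.2) + (-7.9) + (+11.0) + (-204.9) = -158.6 kcal/mol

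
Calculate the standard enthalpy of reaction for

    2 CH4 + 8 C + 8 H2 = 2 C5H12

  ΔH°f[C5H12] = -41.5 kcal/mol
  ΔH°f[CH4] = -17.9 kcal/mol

ΔH°rxn = -47.2 kcal/mol

Products: 2·(-41.5) = -83.0
Reactants: 2·(-17.9) + 8·(+0.0) + 8·(+0.0) = -35.8
ΔH°rxn = (-83.0) − (-35.8) = -47.2 kcal/mol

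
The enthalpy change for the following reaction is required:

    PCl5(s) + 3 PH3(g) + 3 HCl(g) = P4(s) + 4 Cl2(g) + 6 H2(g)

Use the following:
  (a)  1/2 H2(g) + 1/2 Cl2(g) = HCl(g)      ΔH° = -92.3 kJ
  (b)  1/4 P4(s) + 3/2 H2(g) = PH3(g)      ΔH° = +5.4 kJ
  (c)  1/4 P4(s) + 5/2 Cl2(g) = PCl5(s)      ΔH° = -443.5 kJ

(a) reversed and × 3: (-3)·(-92.3) = +276.9 kJ
(b) reversed and × 3: (-3)·(+5.4) = -16.2 kJ
(c) reversed: +443.5 kJ
ΔH° = (+276.9) + (-16.2) + (+443.5) = 704.2 kJ

ΔH° = 704.2 kJ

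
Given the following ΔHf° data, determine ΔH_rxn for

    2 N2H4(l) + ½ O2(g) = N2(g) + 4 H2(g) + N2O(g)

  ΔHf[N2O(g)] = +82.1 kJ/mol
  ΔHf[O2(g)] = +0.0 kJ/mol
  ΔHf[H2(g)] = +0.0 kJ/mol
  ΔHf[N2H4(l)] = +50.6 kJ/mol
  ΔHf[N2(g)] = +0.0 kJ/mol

ΔH_rxn = -19.1 kJ/mol

Products: 1·(+0.0) + 4·(+0.0) + 1·(+82.1) = +82.1
Reactants: 2·(+50.6) + 1/2·(+0.0) = +101.2
ΔH_rxn = (+82.1) − (+101.2) = -19.1 kJ/mol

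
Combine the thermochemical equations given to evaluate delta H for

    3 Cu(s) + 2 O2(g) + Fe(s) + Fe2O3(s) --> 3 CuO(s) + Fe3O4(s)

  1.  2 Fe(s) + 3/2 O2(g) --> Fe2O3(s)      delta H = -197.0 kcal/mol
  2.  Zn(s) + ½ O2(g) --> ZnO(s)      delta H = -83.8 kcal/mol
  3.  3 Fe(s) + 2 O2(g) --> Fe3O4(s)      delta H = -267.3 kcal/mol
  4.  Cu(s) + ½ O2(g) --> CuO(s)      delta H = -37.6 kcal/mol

eq. 1 reversed: +197.0 kcal/mol
eq. 2: not needed.
eq. 3 as written: -267.3 kcal/mol
eq. 4 × 3: (3)·(-37.6) = -112.8 kcal/mol
By Hess's law, delta H = (+197.0) + (-267.3) + (-112.8) = -183.1 kcal/mol

delta H = -183.1 kcal/mol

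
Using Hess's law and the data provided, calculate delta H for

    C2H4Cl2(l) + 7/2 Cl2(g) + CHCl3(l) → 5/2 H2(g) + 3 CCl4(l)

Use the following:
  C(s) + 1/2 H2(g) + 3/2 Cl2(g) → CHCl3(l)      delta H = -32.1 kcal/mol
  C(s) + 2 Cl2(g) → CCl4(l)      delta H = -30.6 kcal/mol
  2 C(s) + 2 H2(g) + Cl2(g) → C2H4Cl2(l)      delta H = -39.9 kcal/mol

delta H = -19.8 kcal/mol

equation 1 reversed (CHCl3(l) must end up as a reactant): +32.1 kcal/mol
equation 2 × 3 (scale by 3 for the 3 CCl4(l)): (3)·(-30.6) = -91.8 kcal/mol
equation 3 reversed (reverse to put C2H4Cl2(l) on the reactant side): +39.9 kcal/mol
By Hess's law, delta H = (+32.1) + (-91.8) + (+39.9) = -19.8 kcal/mol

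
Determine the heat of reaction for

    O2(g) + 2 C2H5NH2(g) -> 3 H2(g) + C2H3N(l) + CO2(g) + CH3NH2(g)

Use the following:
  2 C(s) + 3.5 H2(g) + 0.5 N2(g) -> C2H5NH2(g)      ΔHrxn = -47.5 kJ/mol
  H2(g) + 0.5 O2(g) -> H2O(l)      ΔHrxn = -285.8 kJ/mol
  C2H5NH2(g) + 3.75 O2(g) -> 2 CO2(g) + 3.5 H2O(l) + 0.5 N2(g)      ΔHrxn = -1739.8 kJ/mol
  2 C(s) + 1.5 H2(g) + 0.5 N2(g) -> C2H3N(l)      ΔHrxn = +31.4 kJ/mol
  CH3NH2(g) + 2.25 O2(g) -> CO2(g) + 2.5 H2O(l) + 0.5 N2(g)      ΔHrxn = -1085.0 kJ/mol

equation 1 reversed: +47.5 kJ/mol
equation 2 reversed: +285.8 kJ/mol
equation 3 as written: -1739.8 kJ/mol
equation 4 as written: +31.4 kJ/mol
equation 5 reversed: +1085.0 kJ/mol
ΔHrxn = (-1)·(-47.5) + (-1)·(-285.8) + (1)·(-1739.8) + (1)·(+31.4) + (-1)·(-1085.0) = -290.1 kJ/mol

ΔHrxn = -290.1 kJ/mol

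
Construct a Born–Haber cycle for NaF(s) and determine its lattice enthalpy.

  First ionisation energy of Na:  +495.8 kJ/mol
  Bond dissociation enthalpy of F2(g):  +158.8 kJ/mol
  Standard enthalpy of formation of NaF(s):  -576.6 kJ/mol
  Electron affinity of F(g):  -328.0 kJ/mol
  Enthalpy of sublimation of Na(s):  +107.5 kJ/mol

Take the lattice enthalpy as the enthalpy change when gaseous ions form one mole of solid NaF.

ΔHf° = 1·ΔHsub + 1·(ΣIE) + 1/2·D(F2) + 1·EA + U
-576.6 = 1·(+107.5) + 1·(+495.8) + 1/2·(+158.8) + 1·(-328.0) + U
U = -576.6 − (+354.7) = -931.3 kJ/mol

U = -931.3 kJ/mol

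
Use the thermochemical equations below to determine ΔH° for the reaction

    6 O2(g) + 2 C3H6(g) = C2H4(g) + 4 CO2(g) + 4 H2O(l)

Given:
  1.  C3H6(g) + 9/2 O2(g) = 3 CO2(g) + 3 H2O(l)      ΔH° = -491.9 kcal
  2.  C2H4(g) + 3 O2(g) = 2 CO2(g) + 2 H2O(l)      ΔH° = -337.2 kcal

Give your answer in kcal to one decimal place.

ΔH° = -646.6 kcal

eq. 1 × 2: (2)·(-491.9) = -983.8 kcal
eq. 2 reversed: +337.2 kcal
Combining the equations, ΔH° = (-983.8) + (+337.2) = -646.6 kcal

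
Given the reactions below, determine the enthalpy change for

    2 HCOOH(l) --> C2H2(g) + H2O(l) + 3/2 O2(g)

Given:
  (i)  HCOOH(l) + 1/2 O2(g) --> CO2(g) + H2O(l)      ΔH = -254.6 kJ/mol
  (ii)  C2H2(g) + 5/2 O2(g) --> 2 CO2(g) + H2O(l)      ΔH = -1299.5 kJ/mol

ΔH = 790.3 kJ/mol

(i) × 2 (scale by 2 for the 2 HCOOH(l)): (2)·(-254.6) = -509.2 kJ/mol
(ii) reversed (C2H2(g) must end up as a product): +1299.5 kJ/mol
ΔH = (-509.2) + (+1299.5) = 790.3 kJ/mol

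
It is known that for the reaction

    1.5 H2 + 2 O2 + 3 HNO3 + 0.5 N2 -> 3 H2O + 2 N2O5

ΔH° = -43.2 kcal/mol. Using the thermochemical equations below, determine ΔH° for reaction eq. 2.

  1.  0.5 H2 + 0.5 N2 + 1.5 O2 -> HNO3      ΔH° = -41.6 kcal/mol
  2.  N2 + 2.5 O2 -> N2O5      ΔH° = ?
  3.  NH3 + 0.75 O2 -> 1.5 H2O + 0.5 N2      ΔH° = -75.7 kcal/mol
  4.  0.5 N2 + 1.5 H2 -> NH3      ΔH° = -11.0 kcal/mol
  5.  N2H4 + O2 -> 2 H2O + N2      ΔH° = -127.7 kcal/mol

eq. 1 reversed and × 3: (-3)·(-41.6) = +124.8 kcal/mol
eq. 2 × 2: contributes 2·x
eq. 3 × 2: (2)·(-75.7) = -151.4 kcal/mol
eq. 4 × 2: (2)·(-11.0) = -22.0 kcal/mol
eq. 5: not needed.
-43.2 = (+124.8) + (-151.4) + (-22.0) + 2·x
x = (-43.2 − (-48.6)) / (2) = 2.7 kcal/mol

ΔH° = 2.7 kcal/mol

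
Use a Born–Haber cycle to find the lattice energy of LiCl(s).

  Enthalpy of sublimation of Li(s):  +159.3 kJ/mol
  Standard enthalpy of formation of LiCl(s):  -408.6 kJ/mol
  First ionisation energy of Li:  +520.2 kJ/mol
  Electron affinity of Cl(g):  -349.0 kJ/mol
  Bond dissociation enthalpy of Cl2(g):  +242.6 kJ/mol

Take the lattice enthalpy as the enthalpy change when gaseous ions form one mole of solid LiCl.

ΔHf° = 1·ΔHsub + 1·(ΣIE) + 1/2·D(Cl2) + 1·EA + U
-408.6 = 1·(+159.3) + 1·(+520.2) + 1/2·(+242.6) + 1·(-349.0) + U
U = -408.6 − (+451.8) = -860.4 kJ/mol

U = -860.4 kJ/mol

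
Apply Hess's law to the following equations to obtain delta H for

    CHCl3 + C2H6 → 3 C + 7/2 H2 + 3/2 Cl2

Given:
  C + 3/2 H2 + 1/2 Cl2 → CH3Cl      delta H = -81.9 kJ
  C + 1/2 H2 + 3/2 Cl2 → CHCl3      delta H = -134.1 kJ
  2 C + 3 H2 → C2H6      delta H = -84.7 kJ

delta H = 218.8 kJ

equation 1: not needed (CH3Cl appears nowhere else).
equation 2 reversed (CHCl3 must end up as a reactant): +134.1 kJ
equation 3 reversed (reverse to put C2H6 on the reactant side): +84.7 kJ
Since enthalpy is a state function, delta H = (-1)·(-134.1) + (-1)·(-84.7) = 218.8 kJ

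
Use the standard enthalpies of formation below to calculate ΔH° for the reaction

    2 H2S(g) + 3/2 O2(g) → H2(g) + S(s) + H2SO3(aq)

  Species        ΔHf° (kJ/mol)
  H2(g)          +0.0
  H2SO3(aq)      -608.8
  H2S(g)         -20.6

ΔH° = -567.6 kJ/mol

Products: 1·(+0.0) + 1·(+0.0) + 1·(-608.8) = -608.8
Reactants: 2·(-20.6) + 3/2·(+0.0) = -41.2
ΔH° = (-608.8) − (-41.2) = -567.6 kJ/mol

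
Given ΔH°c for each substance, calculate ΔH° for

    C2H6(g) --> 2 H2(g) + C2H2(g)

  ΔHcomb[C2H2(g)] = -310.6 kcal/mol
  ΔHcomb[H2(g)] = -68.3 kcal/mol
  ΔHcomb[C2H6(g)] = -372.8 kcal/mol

With combustion enthalpies, reactants minus products:
= [1·(-372.8)] − [2·(-68.3) + 1·(-310.6)]
= 74.4 kcal/mol

ΔH° = 74.4 kcal/mol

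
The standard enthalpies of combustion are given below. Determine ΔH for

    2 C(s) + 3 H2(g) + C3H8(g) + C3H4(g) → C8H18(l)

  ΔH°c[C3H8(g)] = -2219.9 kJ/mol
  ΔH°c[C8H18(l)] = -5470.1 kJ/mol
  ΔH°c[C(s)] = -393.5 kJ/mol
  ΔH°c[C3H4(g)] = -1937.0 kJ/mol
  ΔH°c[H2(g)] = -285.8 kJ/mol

ΔH = -331.2 kJ/mol

Using ΔH = Σ nΔHc°(reactants) − Σ nΔHc°(products):
= [2·(-393.5) + 3·(-285.8) + 1·(-2219.9) + 1·(-1937.0)] − [1·(-5470.1)]
= -331.2 kJ/mol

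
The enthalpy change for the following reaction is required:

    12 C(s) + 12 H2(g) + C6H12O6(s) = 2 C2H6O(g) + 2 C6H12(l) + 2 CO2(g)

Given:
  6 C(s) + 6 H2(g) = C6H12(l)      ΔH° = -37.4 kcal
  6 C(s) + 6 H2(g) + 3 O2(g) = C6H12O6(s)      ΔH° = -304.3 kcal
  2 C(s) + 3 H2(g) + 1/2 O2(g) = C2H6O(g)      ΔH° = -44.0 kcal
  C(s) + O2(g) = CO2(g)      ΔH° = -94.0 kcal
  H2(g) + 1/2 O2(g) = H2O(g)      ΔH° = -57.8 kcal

equation 1 × 2: (2)·(-37.4) = -74.8 kcal
equation 2 reversed: +304.3 kcal
equation 3 × 2: (2)·(-44.0) = -88.0 kcal
equation 4 × 2: (2)·(-94.0) = -188.0 kcal
equation 5: not needed.
By Hess's law, ΔH° = (2)·(-37.4) + (-1)·(-304.3) + (2)·(-44.0) + (2)·(-94.0) = -46.5 kcal

ΔH° = -46.5 kcal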